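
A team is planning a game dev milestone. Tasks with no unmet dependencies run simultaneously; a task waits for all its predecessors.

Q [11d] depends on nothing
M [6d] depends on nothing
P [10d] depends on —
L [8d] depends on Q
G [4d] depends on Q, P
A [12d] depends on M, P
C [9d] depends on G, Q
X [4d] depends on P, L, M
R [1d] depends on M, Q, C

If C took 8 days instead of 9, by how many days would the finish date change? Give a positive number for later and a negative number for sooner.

-1

Critical path before the change: Q→G→C→R = 11+4+9+1 = 25 giving 25 days.
Since C is critical, the -1 change carries straight to that chain (now 24 days).
The critical path is still Q→G→C→R; finish is now 24 days.
Change in finish: 24 − 25 = -1 days.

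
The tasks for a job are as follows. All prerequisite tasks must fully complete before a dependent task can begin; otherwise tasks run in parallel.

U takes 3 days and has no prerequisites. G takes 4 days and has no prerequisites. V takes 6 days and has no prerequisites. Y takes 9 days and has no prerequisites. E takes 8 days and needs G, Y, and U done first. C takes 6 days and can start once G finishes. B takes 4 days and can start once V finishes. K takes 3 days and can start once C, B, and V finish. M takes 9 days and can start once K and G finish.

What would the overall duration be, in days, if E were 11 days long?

The binding path is G→C→K→M = 4+6+3+9 = 22; finish at 22 days.
E is off the critical path — its longest chain is 17 days, giving 5 of slack.
That remains the longest chain; total 22 days.

22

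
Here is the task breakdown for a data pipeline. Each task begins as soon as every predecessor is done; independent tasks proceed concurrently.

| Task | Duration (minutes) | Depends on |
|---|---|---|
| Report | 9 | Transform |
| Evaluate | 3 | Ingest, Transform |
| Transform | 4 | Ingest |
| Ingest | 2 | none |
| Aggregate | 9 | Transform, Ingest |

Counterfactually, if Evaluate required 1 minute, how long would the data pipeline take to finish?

15

As given, the longest chain is Ingest→Transform→Aggregate = 2+4+9 = 15, so the finish is 15 minutes.
Evaluate is off the critical path — its longest chain is 9 minutes, giving 6 of slack.
No other chain overtakes it, so the finish is 15 minutes.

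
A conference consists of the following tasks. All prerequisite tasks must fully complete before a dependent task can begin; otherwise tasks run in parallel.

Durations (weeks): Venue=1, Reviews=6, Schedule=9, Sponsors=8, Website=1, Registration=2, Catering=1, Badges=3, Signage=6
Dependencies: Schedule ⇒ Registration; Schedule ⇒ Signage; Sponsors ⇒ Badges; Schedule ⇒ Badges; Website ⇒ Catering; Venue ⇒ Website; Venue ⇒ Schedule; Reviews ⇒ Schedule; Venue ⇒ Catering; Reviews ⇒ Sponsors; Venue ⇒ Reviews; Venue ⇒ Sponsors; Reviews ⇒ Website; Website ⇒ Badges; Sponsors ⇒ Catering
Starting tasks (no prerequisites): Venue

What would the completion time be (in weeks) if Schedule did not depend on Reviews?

18

Original critical path: Venue→Reviews→Schedule→Signage = 1+6+9+6 = 22 ⇒ 22 weeks.
Without Reviews→Schedule, Schedule's earliest start moves from 7 to 1.
After: Venue→Reviews→Sponsors→Badges = 1+6+8+3 = 18 → 18 weeks.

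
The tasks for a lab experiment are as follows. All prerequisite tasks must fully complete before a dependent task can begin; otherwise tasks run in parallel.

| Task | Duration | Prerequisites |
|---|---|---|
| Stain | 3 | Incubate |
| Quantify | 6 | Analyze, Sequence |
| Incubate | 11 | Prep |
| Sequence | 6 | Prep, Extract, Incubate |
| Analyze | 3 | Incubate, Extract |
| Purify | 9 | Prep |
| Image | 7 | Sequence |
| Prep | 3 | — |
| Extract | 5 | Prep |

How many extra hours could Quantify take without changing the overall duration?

1

The longest chain is Prep→Incubate→Sequence→Image = 3+11+6+7 = 27; overall finish 27 hours.
Quantify finishes as early as 26 and must finish by 27.
So Quantify can slip 27 − 26 = 1 hour.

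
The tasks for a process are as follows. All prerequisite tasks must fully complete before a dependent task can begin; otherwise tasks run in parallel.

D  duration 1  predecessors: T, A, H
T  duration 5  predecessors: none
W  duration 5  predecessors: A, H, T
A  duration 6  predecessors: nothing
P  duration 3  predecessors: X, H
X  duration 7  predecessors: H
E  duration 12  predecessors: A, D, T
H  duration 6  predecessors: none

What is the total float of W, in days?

8

The longest chain is H→D→E = 6+1+12 = 19; overall finish 19 days.
The longest chain containing W totals 11 days.
So W can slip 19 − 11 = 8 days.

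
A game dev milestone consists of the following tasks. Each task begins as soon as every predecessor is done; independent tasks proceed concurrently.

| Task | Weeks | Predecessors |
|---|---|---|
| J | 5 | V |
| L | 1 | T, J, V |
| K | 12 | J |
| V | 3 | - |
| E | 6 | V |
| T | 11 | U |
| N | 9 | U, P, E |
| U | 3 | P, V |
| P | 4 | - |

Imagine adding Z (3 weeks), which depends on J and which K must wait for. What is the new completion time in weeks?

23

Originally the project takes 20 weeks.
With Z inserted, K now waits for max(J, Z).
New critical path: V→J→Z→K = 3+5+3+12 = 23 ⇒ 23 weeks.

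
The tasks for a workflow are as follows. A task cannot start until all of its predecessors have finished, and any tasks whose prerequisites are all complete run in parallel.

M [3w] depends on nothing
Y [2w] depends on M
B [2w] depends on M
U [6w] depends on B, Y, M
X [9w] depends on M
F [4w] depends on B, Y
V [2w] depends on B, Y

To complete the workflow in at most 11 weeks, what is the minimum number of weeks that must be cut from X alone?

Current finish: 12 weeks; target: 11.
X is on every critical path, so each week cut from X cuts the finish by one (this holds down to a finish of 11).
Need 12 − 11 = 1 week off X → X becomes 8 weeks, finish becomes 11.

1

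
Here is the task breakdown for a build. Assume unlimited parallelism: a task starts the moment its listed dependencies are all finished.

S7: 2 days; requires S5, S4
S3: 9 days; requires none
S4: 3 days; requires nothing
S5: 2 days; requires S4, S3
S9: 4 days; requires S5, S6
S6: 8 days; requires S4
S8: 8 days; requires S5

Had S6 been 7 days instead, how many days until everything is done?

19

The binding path is S3→S5→S8 = 9+2+8 = 19; finish at 19 days.
The longest path through S6 is only 15 days, so S6 has float 4.
That remains the longest chain; total 19 days.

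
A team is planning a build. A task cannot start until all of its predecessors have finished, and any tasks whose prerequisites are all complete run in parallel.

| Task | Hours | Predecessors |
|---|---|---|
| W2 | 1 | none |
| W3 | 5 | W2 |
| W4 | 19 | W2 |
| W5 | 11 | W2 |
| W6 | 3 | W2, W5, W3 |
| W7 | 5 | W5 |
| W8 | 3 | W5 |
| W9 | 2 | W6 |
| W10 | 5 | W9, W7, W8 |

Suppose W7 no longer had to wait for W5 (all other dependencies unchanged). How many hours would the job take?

22

Before: longest chain W2→W5→W6→W9→W10 = 1+11+3+2+5 = 22, finish 22.
Without W5→W7, W7's earliest start moves from 12 to 0.
New critical path: W2→W5→W6→W9→W10 = 1+11+3+2+5 = 22 ⇒ 22 hours.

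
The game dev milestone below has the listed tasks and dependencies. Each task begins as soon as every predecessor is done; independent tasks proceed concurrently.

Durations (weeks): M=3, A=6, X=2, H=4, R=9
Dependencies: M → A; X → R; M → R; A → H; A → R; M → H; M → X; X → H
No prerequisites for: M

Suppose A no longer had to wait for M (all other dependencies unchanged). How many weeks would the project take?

15

With the dependency in place, M→A→R = 3+6+9 = 18 sets the finish at 18 weeks.
Without M→A, A's earliest start moves from 3 to 0.
New critical path: A→R = 6+9 = 15 ⇒ 15 weeks.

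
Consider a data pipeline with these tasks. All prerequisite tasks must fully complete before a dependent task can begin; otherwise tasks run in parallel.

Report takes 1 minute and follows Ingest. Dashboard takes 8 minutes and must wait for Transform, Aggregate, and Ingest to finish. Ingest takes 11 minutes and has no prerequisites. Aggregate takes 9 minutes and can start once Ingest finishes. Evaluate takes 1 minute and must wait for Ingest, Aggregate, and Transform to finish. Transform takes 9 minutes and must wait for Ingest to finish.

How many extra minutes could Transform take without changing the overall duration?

Ingest→Transform→Dashboard = 11+9+8 = 28 sets the makespan at 28 minutes.
The longest chain containing Transform totals 28 minutes.
So Transform can slip 20 − 20 = 0 minutes.

0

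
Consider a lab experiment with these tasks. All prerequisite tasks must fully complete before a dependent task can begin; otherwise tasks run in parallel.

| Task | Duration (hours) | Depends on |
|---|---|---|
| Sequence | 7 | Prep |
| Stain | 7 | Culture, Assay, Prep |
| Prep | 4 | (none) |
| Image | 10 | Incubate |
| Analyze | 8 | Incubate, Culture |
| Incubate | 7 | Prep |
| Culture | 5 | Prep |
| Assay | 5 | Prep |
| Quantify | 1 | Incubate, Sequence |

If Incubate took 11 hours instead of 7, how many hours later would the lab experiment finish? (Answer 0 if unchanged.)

4

The binding path is Prep→Incubate→Image = 4+7+10 = 21; finish at 21 hours.
Incubate lies on that path, so at 11 hours the path becomes 25 hours.
No other chain overtakes it, so the finish is 25 hours.
Change in finish: 25 − 21 = +4 hours.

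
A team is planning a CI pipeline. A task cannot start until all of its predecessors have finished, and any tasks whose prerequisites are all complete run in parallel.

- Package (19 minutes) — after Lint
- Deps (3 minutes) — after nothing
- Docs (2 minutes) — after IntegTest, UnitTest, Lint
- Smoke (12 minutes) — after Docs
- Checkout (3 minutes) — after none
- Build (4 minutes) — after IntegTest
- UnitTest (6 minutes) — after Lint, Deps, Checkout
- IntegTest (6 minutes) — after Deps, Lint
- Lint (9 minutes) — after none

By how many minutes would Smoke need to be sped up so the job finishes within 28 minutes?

1

Current finish: 29 minutes; target: 28.
Smoke is on every critical path, so each minute cut from Smoke cuts the finish by one (this holds down to a finish of 28).
Need 29 − 28 = 1 minute off Smoke → Smoke becomes 11 minutes, finish becomes 28.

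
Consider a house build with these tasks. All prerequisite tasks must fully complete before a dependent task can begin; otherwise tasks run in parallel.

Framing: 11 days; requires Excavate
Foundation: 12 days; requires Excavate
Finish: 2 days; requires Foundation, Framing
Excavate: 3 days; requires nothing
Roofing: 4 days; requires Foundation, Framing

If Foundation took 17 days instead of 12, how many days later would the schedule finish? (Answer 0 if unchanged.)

5

As given, the longest chain is Excavate→Foundation→Roofing = 3+12+4 = 19, so the finish is 19 days.
Foundation is on the critical path; changing it to 17 makes that path 24 days.
That remains the longest chain; total 24 days.
Change in finish: 24 − 19 = +5 days.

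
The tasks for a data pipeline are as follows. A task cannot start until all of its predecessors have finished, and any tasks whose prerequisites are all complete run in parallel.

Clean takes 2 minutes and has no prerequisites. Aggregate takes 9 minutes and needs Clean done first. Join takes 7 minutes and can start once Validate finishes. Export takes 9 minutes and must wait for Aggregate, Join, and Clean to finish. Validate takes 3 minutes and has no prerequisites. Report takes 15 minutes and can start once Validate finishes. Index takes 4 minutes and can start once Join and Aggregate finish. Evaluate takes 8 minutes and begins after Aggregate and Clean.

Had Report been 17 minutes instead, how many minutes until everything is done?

20

Critical path before the change: Clean→Aggregate→Export = 2+9+9 = 20 giving 20 minutes.
The longest path through Report is only 18 minutes, so Report has float 2.
No other chain overtakes it, so the finish is 20 minutes.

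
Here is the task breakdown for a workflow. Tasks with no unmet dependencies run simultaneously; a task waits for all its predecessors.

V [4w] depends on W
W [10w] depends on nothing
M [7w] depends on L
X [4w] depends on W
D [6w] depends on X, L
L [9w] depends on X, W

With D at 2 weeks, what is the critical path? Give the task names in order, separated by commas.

Baseline: W→X→L→M = 10+4+9+7 = 30 → 30 weeks.
The longest path through D is only 29 weeks, so D has float 1.
The critical path is still W→X→L→M; finish is now 30 weeks.

W, X, L, M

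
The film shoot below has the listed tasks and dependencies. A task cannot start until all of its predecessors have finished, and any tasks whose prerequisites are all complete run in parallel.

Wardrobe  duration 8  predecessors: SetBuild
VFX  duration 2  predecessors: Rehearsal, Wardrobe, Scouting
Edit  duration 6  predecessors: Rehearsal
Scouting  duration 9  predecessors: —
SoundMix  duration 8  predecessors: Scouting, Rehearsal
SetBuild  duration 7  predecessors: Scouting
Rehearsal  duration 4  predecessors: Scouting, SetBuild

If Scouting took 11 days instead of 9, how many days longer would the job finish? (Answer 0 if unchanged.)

2

As given, the longest chain is Scouting→SetBuild→Rehearsal→SoundMix = 9+7+4+8 = 28, so the finish is 28 days.
Since Scouting is critical, the +2 change carries straight to that chain (now 30 days).
No other chain overtakes it, so the finish is 30 days.
Change in finish: 30 − 28 = +2 days.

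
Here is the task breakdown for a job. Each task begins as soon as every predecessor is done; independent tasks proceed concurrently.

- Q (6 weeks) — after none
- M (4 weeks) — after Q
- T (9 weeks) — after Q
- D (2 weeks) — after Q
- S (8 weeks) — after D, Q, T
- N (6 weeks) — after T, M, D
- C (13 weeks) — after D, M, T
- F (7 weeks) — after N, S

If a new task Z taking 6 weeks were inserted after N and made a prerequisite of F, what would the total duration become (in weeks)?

Originally the schedule takes 30 weeks.
With Z inserted, F now waits for max(N, S, Z).
New critical path: Q→T→N→Z→F = 6+9+6+6+7 = 34 ⇒ 34 weeks.

34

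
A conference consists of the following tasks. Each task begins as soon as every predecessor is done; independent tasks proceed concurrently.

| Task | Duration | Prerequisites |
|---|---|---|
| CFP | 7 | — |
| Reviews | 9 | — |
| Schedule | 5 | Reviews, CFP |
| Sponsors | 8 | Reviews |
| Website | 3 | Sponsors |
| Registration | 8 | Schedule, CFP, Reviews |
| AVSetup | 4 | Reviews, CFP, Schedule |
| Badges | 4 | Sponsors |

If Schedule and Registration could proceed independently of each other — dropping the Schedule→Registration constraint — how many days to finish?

21

With the dependency in place, Reviews→Schedule→Registration = 9+5+8 = 22 sets the finish at 22 days.
Without Schedule→Registration, Registration's earliest start moves from 14 to 9.
After: Reviews→Sponsors→Badges = 9+8+4 = 21 → 21 days.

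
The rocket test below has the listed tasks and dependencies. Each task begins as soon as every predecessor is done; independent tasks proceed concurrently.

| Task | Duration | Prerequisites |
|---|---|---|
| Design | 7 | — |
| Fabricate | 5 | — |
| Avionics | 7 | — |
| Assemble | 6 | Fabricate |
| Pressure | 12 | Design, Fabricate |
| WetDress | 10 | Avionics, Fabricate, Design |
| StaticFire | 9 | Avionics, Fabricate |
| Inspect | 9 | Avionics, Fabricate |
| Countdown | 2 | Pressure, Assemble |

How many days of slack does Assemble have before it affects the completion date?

8

Design→Pressure→Countdown = 7+12+2 = 21 sets the makespan at 21 days.
Longest path through Assemble: 13 days (earliest finish 11, latest finish 19).
So Assemble can slip 19 − 11 = 8 days.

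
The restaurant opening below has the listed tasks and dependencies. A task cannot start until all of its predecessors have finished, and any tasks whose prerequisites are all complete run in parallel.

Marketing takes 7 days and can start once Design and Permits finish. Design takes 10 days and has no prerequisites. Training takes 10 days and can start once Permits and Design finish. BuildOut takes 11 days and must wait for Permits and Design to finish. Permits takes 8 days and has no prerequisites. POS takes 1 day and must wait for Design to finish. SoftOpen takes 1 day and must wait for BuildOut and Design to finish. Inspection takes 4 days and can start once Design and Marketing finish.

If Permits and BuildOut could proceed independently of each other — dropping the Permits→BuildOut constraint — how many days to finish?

Original critical path: Design→BuildOut→SoftOpen = 10+11+1 = 22 ⇒ 22 days.
Dropping Permits→BuildOut doesn't change BuildOut's earliest start (10); another predecessor still binds.
New critical path: Design→BuildOut→SoftOpen = 10+11+1 = 22 ⇒ 22 days.

22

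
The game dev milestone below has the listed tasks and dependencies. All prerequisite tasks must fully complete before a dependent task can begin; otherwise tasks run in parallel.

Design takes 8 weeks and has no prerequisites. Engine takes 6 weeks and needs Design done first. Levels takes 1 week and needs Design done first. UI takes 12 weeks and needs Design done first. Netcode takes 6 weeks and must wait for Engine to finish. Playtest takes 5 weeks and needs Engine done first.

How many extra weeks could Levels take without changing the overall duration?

11

Design→Engine→Netcode = 8+6+6 = 20 sets the makespan at 20 weeks.
Longest path through Levels: 9 weeks (earliest finish 9, latest finish 20).
So Levels can slip 20 − 9 = 11 weeks.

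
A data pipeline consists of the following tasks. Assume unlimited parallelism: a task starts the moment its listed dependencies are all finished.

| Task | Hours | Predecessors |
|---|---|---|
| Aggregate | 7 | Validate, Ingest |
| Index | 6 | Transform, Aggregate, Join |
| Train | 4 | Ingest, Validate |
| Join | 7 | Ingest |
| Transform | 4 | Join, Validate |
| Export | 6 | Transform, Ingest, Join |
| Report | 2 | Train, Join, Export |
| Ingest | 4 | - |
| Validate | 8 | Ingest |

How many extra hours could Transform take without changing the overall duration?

Critical path: Ingest→Validate→Aggregate→Index = 4+8+7+6 = 25, so the finish is 25 hours.
Transform finishes as early as 16 and must finish by 17.
Slack of Transform = 13 − 12 = 1 hour.

1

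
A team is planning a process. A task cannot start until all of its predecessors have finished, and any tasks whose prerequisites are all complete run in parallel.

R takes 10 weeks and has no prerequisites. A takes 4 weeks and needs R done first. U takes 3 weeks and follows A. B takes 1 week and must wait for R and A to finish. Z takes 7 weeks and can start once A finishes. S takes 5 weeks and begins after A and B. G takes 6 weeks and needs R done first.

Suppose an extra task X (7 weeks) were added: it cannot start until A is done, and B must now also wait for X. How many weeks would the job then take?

27

Originally the job takes 21 weeks.
With X inserted, B now waits for max(R, A, X).
New critical path: R→A→X→B→S = 10+4+7+1+5 = 27 ⇒ 27 weeks.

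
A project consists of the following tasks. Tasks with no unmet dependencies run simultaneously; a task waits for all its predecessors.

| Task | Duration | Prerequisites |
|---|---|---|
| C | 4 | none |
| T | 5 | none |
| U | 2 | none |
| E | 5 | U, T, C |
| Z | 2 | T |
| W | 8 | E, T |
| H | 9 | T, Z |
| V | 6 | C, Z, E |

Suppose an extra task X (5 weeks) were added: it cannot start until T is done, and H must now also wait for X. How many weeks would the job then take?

Originally the job takes 18 weeks.
With X inserted, H now waits for max(T, Z, X).
New critical path: T→X→H = 5+5+9 = 19 ⇒ 19 weeks.

19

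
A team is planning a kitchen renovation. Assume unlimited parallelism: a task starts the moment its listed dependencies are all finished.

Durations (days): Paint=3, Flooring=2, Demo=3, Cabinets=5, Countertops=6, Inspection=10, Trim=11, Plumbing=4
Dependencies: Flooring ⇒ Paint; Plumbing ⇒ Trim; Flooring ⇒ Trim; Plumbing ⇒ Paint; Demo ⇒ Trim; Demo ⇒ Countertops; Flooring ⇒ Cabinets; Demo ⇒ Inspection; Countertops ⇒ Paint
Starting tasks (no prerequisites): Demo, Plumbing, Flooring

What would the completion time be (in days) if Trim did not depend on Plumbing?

14

Before: longest chain Plumbing→Trim = 4+11 = 15, finish 15.
Without Plumbing→Trim, Trim's earliest start moves from 4 to 3.
After: Demo→Trim = 3+11 = 14 → 14 days.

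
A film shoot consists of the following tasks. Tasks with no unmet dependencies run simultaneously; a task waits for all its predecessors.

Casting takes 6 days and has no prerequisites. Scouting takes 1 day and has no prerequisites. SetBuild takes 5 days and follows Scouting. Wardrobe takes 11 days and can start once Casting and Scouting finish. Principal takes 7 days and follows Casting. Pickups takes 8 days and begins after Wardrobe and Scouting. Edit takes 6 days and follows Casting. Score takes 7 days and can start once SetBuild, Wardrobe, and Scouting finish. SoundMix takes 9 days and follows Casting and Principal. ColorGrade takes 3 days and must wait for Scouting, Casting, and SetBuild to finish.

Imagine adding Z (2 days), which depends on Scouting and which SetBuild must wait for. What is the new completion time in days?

Originally the project takes 25 days.
With Z inserted, SetBuild now waits for max(Scouting, Z).
New critical path: Casting→Wardrobe→Pickups = 6+11+8 = 25 ⇒ 25 days.

25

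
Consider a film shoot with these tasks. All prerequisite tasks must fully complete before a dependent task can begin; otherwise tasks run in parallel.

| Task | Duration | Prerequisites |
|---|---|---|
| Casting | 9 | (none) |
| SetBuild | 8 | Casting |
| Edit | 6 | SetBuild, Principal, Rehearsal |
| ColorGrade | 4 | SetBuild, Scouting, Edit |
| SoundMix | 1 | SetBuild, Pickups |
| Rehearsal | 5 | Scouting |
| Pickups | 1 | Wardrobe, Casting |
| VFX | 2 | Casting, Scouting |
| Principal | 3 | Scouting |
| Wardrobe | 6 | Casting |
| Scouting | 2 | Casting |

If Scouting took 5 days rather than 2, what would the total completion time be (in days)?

29

As given, the longest chain is Casting→SetBuild→Edit→ColorGrade = 9+8+6+4 = 27, so the finish is 27 days.
Scouting has 1 day of float (longest path through it is 26).
Now Casting→Scouting→Rehearsal→Edit→ColorGrade = 9+5+5+6+4 = 29 is longest, so the finish becomes 29 days.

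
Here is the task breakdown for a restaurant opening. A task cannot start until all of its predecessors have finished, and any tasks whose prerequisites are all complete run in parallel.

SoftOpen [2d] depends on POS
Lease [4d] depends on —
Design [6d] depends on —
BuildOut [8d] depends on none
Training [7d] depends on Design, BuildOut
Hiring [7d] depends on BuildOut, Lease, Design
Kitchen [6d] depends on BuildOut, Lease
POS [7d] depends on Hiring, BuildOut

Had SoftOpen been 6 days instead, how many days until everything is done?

28

Actual critical path: BuildOut→Hiring→POS→SoftOpen = 8+7+7+2 = 24 ⇒ 24 days.
Since SoftOpen is critical, the +4 change carries straight to that chain (now 28 days).
That remains the longest chain; total 28 days.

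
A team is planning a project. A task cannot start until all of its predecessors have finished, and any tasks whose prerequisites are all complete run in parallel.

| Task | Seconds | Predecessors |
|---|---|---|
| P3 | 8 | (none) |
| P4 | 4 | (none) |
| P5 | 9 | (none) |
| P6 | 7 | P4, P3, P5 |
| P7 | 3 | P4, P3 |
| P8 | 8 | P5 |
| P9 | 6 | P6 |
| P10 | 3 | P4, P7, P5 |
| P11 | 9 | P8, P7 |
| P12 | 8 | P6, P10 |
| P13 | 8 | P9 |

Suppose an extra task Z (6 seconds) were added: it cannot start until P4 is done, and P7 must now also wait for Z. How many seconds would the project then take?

Originally the project takes 30 seconds.
With Z inserted, P7 now waits for max(P4, P3, Z).
New critical path: P5→P6→P9→P13 = 9+7+6+8 = 30 ⇒ 30 seconds.

30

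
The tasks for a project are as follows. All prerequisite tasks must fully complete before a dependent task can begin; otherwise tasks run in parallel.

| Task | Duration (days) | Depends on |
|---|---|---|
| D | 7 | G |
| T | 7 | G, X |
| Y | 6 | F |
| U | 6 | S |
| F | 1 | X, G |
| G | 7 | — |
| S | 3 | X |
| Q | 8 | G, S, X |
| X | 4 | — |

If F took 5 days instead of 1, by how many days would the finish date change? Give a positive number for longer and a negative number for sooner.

3

Critical path before the change: X→S→Q = 4+3+8 = 15 giving 15 days.
F has 1 day of float (longest path through it is 14).
The binding chain switches to G→F→Y = 7+5+6 = 18; finish 18 days.
Change in finish: 18 − 15 = +3 days.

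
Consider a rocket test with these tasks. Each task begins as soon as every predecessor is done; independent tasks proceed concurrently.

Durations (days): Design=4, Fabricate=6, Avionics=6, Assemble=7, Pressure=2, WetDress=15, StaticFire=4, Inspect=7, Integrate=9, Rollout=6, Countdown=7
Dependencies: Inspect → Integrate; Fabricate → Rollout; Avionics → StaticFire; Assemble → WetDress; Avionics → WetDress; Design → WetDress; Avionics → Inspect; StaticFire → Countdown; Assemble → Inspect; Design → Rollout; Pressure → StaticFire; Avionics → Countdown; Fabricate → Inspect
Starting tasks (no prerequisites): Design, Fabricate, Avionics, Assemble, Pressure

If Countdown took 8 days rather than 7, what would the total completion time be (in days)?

Baseline: Assemble→Inspect→Integrate = 7+7+9 = 23 → 23 days.
Countdown is off the critical path — its longest chain is 17 days, giving 6 of slack.
The critical path is still Assemble→Inspect→Integrate; finish is now 23 days.

23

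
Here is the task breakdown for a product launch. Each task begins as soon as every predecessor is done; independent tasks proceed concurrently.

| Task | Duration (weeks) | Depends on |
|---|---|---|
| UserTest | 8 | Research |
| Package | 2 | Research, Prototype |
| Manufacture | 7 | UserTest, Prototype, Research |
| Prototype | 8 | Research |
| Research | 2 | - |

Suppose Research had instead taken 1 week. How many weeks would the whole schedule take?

16

As given, the longest chain is Research→Prototype→Manufacture = 2+8+7 = 17, so the finish is 17 weeks.
Since Research is critical, the -1 change carries straight to that chain (now 16 weeks).
That remains the longest chain; total 16 weeks.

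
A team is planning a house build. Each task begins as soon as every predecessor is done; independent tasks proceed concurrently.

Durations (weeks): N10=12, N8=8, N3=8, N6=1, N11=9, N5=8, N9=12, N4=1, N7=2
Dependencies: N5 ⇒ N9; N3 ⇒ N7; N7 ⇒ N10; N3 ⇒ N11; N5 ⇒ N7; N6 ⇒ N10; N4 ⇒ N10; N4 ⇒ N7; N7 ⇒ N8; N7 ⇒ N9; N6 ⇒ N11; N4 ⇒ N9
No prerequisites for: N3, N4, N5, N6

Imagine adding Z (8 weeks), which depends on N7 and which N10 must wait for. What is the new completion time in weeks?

Originally the job takes 22 weeks.
With Z inserted, N10 now waits for max(N6, N4, N7, Z).
New critical path: N3→N7→Z→N10 = 8+2+8+12 = 30 ⇒ 30 weeks.

30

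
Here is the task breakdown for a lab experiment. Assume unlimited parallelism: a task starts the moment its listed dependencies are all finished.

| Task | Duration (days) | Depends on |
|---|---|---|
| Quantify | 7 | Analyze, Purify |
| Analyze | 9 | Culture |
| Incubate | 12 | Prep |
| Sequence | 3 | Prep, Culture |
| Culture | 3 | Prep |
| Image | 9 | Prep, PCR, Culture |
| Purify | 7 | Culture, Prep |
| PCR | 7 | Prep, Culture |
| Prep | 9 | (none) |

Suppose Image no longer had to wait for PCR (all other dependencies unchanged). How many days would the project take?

28

Before: longest chain Prep→Culture→PCR→Image = 9+3+7+9 = 28, finish 28.
Without PCR→Image, Image's earliest start moves from 19 to 12.
New critical path: Prep→Culture→Analyze→Quantify = 9+3+9+7 = 28 ⇒ 28 days.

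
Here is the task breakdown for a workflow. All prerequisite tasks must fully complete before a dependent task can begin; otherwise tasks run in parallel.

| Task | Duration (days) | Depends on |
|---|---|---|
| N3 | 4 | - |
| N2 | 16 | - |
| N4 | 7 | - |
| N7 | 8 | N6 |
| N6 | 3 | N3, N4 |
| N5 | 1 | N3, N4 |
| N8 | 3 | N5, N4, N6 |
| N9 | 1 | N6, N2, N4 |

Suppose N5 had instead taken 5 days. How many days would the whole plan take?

Critical path before the change: N4→N6→N7 = 7+3+8 = 18 giving 18 days.
N5 is off the critical path — its longest chain is 11 days, giving 7 of slack.
That remains the longest chain; total 18 days.

18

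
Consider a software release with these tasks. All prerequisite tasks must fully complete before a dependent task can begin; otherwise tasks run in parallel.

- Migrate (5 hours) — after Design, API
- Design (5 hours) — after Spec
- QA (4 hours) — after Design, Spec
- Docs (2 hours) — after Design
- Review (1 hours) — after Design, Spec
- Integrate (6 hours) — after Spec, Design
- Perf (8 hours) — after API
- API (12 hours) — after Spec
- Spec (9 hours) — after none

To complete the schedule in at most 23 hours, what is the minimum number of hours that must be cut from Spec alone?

Current finish: 29 hours; target: 23.
Spec is on every critical path, so each hour cut from Spec cuts the finish by one (this holds down to a finish of 21).
Need 29 − 23 = 6 hours off Spec → Spec becomes 3 hours, finish becomes 23.

6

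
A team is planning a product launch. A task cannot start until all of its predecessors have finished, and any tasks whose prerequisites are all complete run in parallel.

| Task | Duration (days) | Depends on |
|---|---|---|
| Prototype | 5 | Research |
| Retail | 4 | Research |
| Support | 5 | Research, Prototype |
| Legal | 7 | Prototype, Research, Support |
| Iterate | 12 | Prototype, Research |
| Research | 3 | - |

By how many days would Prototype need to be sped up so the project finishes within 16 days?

Current finish: 20 days; target: 16.
Prototype is on every critical path, so each day cut from Prototype cuts the finish by one (this holds down to a finish of 16).
Need 20 − 16 = 4 days off Prototype → Prototype becomes 1 day, finish becomes 16.

4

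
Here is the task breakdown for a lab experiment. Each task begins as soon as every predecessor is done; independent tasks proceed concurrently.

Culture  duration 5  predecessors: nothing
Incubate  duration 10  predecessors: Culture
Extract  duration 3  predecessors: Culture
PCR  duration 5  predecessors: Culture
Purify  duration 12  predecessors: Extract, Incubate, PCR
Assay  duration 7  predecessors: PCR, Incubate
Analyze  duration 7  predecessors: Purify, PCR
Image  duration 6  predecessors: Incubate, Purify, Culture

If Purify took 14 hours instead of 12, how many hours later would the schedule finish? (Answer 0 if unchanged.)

2

As given, the longest chain is Culture→Incubate→Purify→Analyze = 5+10+12+7 = 34, so the finish is 34 hours.
Since Purify is critical, the +2 change carries straight to that chain (now 36 hours).
That remains the longest chain; total 36 hours.
Change in finish: 36 − 34 = +2 hours.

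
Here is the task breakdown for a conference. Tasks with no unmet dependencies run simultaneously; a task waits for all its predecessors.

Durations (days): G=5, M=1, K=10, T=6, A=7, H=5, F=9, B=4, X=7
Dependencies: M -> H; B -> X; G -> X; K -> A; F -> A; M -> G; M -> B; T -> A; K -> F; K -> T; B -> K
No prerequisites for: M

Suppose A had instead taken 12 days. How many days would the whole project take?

As given, the longest chain is M→B→K→F→A = 1+4+10+9+7 = 31, so the finish is 31 days.
A is on the critical path; changing it to 12 makes that path 36 days.
That remains the longest chain; total 36 days.

36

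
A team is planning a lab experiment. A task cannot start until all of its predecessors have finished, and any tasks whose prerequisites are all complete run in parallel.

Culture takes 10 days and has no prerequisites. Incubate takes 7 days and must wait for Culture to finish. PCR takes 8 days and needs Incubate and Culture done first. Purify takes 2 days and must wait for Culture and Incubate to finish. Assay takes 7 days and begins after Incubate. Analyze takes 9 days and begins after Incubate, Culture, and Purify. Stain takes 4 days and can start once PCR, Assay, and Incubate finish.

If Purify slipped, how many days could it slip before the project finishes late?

1

Critical path: Culture→Incubate→PCR→Stain = 10+7+8+4 = 29, so the finish is 29 days.
The longest chain containing Purify totals 28 days.
So Purify can slip 20 − 19 = 1 day.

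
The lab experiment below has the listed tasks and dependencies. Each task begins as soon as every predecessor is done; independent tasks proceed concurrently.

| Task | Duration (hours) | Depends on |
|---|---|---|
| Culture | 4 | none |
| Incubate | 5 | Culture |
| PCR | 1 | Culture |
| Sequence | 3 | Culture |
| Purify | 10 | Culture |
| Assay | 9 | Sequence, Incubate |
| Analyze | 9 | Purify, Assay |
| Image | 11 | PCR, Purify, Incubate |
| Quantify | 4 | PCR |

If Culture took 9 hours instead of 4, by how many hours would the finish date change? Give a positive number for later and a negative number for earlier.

As given, the longest chain is Culture→Incubate→Assay→Analyze = 4+5+9+9 = 27, so the finish is 27 hours.
Culture lies on that path, so at 9 hours the path becomes 32 hours.
The critical path is still Culture→Incubate→Assay→Analyze; finish is now 32 hours.
Change in finish: 32 − 27 = +5 hours.

5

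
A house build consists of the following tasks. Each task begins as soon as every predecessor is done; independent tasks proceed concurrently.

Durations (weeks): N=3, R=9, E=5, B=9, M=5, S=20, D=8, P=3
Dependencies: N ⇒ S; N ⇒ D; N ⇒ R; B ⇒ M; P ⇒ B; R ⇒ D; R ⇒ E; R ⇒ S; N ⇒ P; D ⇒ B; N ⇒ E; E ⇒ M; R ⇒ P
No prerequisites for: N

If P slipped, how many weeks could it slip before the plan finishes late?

The longest chain is N→R→D→B→M = 3+9+8+9+5 = 34; overall finish 34 weeks.
The longest chain containing P totals 29 weeks.
Slack of P = 17 − 12 = 5 weeks.

5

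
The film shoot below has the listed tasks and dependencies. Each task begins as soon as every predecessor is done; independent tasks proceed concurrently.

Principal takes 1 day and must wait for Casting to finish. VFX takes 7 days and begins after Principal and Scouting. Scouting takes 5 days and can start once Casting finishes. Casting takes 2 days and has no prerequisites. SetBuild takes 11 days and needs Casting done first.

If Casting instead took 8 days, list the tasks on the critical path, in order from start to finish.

The binding path is Casting→Scouting→VFX = 2+5+7 = 14; finish at 14 days.
Casting lies on that path, so at 8 days the path becomes 20 days.
The critical path is still Casting→Scouting→VFX; finish is now 20 days.

Casting, Scouting, VFX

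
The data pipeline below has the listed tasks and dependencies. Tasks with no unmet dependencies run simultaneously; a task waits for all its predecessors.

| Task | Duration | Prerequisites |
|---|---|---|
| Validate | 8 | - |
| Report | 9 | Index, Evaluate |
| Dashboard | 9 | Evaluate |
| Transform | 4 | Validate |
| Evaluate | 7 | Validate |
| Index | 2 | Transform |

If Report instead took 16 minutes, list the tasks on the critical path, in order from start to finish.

Validate, Evaluate, Report

Baseline: Validate→Evaluate→Report = 8+7+9 = 24 → 24 minutes.
Report is on the critical path; changing it to 16 makes that path 31 minutes.
No other chain overtakes it, so the finish is 31 minutes.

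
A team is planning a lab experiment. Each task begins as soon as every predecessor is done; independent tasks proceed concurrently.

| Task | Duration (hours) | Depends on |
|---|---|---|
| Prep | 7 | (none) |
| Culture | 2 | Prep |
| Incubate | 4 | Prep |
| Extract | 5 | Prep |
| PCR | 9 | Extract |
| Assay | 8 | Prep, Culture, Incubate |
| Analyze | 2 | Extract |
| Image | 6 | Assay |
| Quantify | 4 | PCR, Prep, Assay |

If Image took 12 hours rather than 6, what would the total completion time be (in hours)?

31

Baseline: Prep→Incubate→Assay→Image = 7+4+8+6 = 25 → 25 hours.
Image is on the critical path; changing it to 12 makes that path 31 hours.
The critical path is still Prep→Incubate→Assay→Image; finish is now 31 hours.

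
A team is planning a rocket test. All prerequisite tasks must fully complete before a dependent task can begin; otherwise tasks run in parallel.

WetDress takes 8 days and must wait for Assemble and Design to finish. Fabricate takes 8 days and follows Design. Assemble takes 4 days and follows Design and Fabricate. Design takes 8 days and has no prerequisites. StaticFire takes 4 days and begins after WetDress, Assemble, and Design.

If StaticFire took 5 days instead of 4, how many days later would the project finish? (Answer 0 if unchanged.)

Critical path before the change: Design→Fabricate→Assemble→WetDress→StaticFire = 8+8+4+8+4 = 32 giving 32 days.
StaticFire lies on that path, so at 5 days the path becomes 33 days.
No other chain overtakes it, so the finish is 33 days.
Change in finish: 33 − 32 = +1 days.

1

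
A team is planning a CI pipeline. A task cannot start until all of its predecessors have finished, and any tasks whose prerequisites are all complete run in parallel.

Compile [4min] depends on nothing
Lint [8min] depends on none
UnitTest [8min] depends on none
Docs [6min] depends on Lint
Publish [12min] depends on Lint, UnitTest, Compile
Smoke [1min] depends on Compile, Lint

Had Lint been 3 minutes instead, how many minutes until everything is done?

Baseline: Lint→Publish = 8+12 = 20 → 20 minutes.
Lint is on the critical path; changing it to 3 makes that path 15 minutes.
The binding chain switches to UnitTest→Publish = 8+12 = 20; finish 20 minutes.

20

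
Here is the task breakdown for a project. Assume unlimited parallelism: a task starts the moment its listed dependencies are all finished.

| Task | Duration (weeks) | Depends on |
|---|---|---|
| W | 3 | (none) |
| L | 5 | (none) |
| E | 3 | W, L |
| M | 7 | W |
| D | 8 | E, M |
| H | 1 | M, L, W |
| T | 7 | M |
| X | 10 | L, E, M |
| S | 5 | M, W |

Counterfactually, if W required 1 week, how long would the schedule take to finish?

18

The binding path is W→M→X = 3+7+10 = 20; finish at 20 weeks.
W is on the critical path; changing it to 1 makes that path 18 weeks.
No other chain overtakes it, so the finish is 18 weeks.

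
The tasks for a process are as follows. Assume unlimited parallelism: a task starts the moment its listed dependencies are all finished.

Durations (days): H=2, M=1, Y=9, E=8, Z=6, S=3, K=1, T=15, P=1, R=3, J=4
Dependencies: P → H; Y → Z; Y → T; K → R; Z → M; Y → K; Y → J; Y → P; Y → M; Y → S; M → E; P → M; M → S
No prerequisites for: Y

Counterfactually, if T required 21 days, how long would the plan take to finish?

30

Baseline: Y→T = 9+15 = 24 → 24 days.
T lies on that path, so at 21 days the path becomes 30 days.
The critical path is still Y→T; finish is now 30 days.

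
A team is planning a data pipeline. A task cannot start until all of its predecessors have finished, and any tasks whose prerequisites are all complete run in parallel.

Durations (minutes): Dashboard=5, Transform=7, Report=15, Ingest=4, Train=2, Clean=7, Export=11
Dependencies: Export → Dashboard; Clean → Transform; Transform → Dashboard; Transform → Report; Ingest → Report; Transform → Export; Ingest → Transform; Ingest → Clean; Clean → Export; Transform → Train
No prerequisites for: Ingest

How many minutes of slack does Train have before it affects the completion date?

Critical path: Ingest→Clean→Transform→Export→Dashboard = 4+7+7+11+5 = 34, so the finish is 34 minutes.
The longest chain containing Train totals 20 minutes.
So Train can slip 34 − 20 = 14 minutes.

14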